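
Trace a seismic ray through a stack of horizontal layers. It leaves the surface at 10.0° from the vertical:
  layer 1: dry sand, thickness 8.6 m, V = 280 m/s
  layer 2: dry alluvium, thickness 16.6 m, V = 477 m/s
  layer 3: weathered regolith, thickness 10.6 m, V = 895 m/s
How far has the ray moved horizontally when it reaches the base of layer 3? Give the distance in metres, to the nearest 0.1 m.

Apply Snell's law at each interface; in layer i the horizontal offset is hᵢ·tan θᵢ.
Layer 1: θ = 10.00°; offset = 8.6·tan 10.00° = 1.516 m.
Layer 2: sin θ = 477·sin 10.0°/280 = 0.2958, θ = 17.21°; offset = 16.6·tan 17.21° = 5.141 m.
Layer 3: sin θ = 895·sin 10.0°/280 = 0.5551, θ = 33.71°; offset = 10.6·tan 33.71° = 7.073 m.
Σ offsets = 13.730 m.

13.7 m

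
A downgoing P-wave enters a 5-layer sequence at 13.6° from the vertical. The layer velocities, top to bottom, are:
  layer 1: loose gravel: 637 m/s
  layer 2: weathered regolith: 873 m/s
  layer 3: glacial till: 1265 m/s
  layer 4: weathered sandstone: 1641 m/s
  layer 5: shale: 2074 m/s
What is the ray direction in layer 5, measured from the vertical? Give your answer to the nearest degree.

50°

Snell's law across each interface conserves sin θ / V, so sin θ_5 = V_5·sin θ₁/V₁.
sin θ_5 = 2074 × sin 13.6° / 637 = 0.7656.
θ_5 = arcsin 0.7656 = 49.96°.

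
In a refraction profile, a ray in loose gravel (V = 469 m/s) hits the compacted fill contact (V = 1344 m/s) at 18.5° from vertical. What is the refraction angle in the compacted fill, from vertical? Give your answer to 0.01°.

sin θ₁/V₁ = sin θ₂/V₂ ⇒ sin θ₂ = 1344·sin 18.5°/469 = 1344·0.3173/469 = 0.9093.
θ₂ = sin⁻¹(0.9093) = 65.41° (from vertical).

65.41°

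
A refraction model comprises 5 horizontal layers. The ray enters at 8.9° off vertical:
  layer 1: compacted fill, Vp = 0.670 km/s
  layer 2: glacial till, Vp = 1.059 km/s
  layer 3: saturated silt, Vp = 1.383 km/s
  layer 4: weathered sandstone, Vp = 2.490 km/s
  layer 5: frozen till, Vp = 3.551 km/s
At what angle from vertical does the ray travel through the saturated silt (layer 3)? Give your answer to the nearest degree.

19°

Snell's law across each interface conserves sin θ / V, so sin θ_3 = V_3·sin θ₁/V₁.
sin θ_3 = 1.383 × sin 8.9° / 0.670 = 0.3193.
θ_3 = arcsin 0.3193 = 18.62°.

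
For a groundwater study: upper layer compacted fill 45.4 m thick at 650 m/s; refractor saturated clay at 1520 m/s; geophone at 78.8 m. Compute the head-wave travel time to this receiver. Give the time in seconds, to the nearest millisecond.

0.178 s

t = x/V₂ + 2h·√(V₂²−V₁²)/(V₁V₂).
√(V₂²−V₁²) = √(1520²−650²) = 1374.0 m/s; delay term = 2·45.4·1374.0/(650·1520) = 0.12628 s.
t = 78.8/1520 + 0.12628 = 0.17812 s.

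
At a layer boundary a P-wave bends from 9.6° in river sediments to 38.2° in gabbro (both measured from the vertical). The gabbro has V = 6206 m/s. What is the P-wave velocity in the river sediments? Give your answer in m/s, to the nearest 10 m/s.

1670 m/s

Snell's law: sin 9.6°/V₁ = sin 38.2°/V₂.
V₁ = V₂·sin 9.6°/sin 38.2° = 6206 × 0.2697 = 1673.60 m/s.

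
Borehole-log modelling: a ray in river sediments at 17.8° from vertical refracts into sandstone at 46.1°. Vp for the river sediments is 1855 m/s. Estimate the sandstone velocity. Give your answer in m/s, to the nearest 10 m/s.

sin 17.8° = 0.3057; sin 46.1° = 0.7206.
V₂ = V₁·(sin θ₂/sin θ₁) = 1855·(0.7206/0.3057) = 4372.40 m/s.

4370 m/s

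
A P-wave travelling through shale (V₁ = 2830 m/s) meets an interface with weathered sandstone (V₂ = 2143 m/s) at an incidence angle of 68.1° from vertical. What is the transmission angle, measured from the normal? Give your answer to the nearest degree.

45°

Snell's law: sin θ₂ = (V₂/V₁)·sin θ₁ = (2143/2830)·sin 68.1° = 0.7026.
θ₂ = sin⁻¹(0.7026) = 44.64° (from vertical).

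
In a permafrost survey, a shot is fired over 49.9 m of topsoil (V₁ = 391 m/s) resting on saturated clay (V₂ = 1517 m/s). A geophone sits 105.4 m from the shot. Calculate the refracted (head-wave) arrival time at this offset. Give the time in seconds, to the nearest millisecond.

0.316 s

θ_c = arcsin(V₁/V₂) = arcsin(391/1517) = 14.94°, cos θ_c = 0.9662.
Intercept time tᵢ = 2h cos θ_c / V₁ = 2·49.9·0.9662/391 = 0.24662 s.
t = x/V₂ + tᵢ = 105.4/1517 + 0.24662 = 0.31610 s.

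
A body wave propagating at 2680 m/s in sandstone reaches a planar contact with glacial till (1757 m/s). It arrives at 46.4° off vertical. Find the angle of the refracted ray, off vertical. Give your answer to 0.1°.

28.3°

Snell's law: sin θ₂ = (V₂/V₁)·sin θ₁ = (1757/2680)·sin 46.4° = 0.4748.
θ₂ = arcsin 0.4748 = 28.34° from the normal.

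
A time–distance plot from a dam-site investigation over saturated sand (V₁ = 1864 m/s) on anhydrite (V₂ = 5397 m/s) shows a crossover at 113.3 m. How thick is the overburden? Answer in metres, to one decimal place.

h = (x_cross/2)·√((V₂−V₁)/(V₂+V₁)).
(V₂−V₁)/(V₂+V₁) = (5397−1864)/(5397+1864) = 0.4866; √ = 0.6975.
h = (113.3/2)·0.6975 = 39.52 m.

39.5 m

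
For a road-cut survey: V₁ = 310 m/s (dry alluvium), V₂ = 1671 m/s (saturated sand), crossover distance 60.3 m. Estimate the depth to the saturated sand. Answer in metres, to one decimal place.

25.0 m

x_cross = 2h·√((V₂+V₁)/(V₂−V₁)) → h = x_cross / (2·√((V₂+V₁)/(V₂−V₁))).
√((V₂+V₁)/(V₂−V₁)) = √((1671+310)/(1671−310)) = 1.2065.
h = 60.3 / (2·1.2065) = 24.99 m.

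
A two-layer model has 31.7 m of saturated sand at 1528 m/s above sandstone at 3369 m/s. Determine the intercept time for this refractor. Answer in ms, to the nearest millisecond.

θ_c = arcsin(V₁/V₂) = arcsin(1528/3369) = 26.97°; cos θ_c = 0.8912.
tᵢ = 2h·cos θ_c / V₁ = 2·31.7·0.8912 / 1528 = 0.03698 s.

37 ms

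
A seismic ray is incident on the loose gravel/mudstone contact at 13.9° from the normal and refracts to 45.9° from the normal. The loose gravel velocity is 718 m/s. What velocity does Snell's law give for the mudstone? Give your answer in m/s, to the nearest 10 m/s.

2150 m/s

Snell's law: sin 13.9°/V₁ = sin 45.9°/V₂.
V₂ = V₁·sin 45.9°/sin 13.9° = 718 × 2.9894 = 2146.36 m/s.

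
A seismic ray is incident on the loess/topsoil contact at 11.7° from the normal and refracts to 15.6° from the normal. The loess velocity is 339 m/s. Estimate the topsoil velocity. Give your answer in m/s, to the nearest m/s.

Snell's law: sin 11.7°/V₁ = sin 15.6°/V₂.
V₂ = V₁·sin 15.6°/sin 11.7° = 339 × 1.3261 = 449.55 m/s.

450 m/s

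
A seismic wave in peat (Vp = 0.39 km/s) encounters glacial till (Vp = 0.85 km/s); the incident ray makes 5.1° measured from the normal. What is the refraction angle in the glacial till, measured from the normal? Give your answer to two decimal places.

11.17°

Snell's law: sin θ₂ = (V₂/V₁)·sin θ₁ = (0.85/0.39)·sin 5.1° = 0.1937.
θ₂ = sin⁻¹(0.1937) = 11.17° (from vertical).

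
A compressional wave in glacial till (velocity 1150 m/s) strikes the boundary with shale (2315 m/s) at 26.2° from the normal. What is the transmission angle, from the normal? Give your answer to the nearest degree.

63°

sin θ₁/V₁ = sin θ₂/V₂ ⇒ sin θ₂ = 2315·sin 26.2°/1150 = 2315·0.4415/1150 = 0.8888.
θ₂ = sin⁻¹(0.8888) = 62.72° (from vertical).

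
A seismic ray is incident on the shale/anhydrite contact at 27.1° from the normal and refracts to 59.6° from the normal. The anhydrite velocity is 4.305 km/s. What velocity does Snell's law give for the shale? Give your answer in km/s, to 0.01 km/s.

2.27 km/s

Snell's law: sin 27.1°/V₁ = sin 59.6°/V₂.
V₁ = V₂·sin 27.1°/sin 59.6° = 4.305 × 0.5282 = 2.27 km/s.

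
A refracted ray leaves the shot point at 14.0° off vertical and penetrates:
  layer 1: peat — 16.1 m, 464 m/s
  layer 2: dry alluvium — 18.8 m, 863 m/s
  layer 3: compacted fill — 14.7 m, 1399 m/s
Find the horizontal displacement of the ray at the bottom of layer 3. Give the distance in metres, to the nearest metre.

Apply Snell's law at each interface; in layer i the horizontal offset is hᵢ·tan θᵢ.
Layer 1: θ = 14.00°; offset = 16.1·tan 14.00° = 4.014 m.
Layer 2: sin θ = 863·sin 14.0°/464 = 0.4500, θ = 26.74°; offset = 18.8·tan 26.74° = 9.472 m.
Layer 3: sin θ = 1399·sin 14.0°/464 = 0.7294, θ = 46.84°; offset = 14.7·tan 46.84° = 15.674 m.
Summing the layer offsets gives 29.161 m.

29 m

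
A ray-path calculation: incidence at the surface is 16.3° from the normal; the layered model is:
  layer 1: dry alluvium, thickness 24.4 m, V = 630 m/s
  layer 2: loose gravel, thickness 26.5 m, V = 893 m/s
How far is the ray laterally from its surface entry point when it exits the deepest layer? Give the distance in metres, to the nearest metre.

19 m

p = sin θ₁/V₁ = sin 16.3°/630 = 4.4550e-04 s/m is conserved through the stack.
Layer 1: θ = 16.30°; offset = 24.4·tan 16.30° = 7.135 m.
Layer 2: sin θ = p·893 = 0.3978 → θ = 23.44°; offset = 26.5·tan 23.44° = 11.491 m.
Total horizontal offset = 18.626 m.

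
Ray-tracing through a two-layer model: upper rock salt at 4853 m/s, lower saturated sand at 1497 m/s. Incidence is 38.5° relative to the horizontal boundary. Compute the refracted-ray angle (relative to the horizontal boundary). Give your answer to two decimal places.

76.03°

Angle from the normal: 90° − 38.5° = 51.5°.
sin θ₁/V₁ = sin θ₂/V₂ ⇒ sin θ₂ = 1497·sin 51.5°/4853 = 1497·0.7826/4853 = 0.2414.
θ₂ = arcsin 0.2414 = 13.97° from the normal.
From the interface: 90° − 13.97° = 76.03°.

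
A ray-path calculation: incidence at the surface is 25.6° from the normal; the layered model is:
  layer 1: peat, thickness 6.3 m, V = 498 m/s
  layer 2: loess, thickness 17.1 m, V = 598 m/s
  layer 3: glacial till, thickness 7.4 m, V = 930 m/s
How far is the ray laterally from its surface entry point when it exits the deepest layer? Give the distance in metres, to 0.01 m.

p = sin θ₁/V₁ = sin 25.6°/498 = 8.6764e-04 s/m is conserved through the stack.
Layer 1: θ = 25.60°; offset = 6.3·tan 25.60° = 3.0185 m.
Layer 2: sin θ = p·598 = 0.5188 → θ = 31.26°; offset = 17.1·tan 31.26° = 10.3786 m.
Layer 3: sin θ = p·930 = 0.8069 → θ = 53.79°; offset = 7.4·tan 53.79° = 10.1089 m.
Summing the layer offsets gives 23.5060 m.

23.51 m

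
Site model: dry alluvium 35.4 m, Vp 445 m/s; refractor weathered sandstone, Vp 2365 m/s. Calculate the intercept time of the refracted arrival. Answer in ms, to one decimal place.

θ_c = arcsin(V₁/V₂) = arcsin(445/2365) = 10.85°; cos θ_c = 0.9821.
tᵢ = 2h·cos θ_c / V₁ = 2·35.4·0.9821 / 445 = 0.15626 s.

156.3 ms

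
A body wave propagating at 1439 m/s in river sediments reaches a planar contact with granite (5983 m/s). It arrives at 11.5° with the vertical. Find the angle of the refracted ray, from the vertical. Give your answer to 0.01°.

sin θ₁/V₁ = sin θ₂/V₂ ⇒ sin θ₂ = 5983·sin 11.5°/1439 = 5983·0.1994/1439 = 0.8289.
θ₂ = sin⁻¹(0.8289) = 55.99° (from vertical).

55.99°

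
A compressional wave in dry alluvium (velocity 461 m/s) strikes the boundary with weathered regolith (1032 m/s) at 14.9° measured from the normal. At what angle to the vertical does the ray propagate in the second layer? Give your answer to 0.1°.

35.1°

sin θ₁/V₁ = sin θ₂/V₂ ⇒ sin θ₂ = 1032·sin 14.9°/461 = 1032·0.2571/461 = 0.5756.
θ₂ = arcsin 0.5756 = 35.14° from the normal.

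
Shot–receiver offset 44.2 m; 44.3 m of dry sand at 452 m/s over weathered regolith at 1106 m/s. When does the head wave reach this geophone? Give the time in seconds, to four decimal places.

0.2189 s

t = x/V₂ + 2h·√(V₂²−V₁²)/(V₁V₂).
√(V₂²−V₁²) = √(1106²−452²) = 1009.4 m/s; delay term = 2·44.3·1009.4/(452·1106) = 0.17890 s.
t = 44.2/1106 + 0.17890 = 0.21886 s.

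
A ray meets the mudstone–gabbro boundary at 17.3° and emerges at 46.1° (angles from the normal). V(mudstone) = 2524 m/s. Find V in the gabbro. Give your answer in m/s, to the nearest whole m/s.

6116 m/s

Snell's law: sin 17.3°/V₁ = sin 46.1°/V₂.
V₂ = V₁·sin 46.1°/sin 17.3° = 2524 × 2.4230 = 6115.75 m/s.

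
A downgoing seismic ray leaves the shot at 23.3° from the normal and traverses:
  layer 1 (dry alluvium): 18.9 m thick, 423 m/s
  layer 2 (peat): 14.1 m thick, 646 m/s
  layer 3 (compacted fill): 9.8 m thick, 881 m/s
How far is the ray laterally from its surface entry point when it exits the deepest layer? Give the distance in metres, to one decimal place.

p = sin θ₁/V₁ = sin 23.3°/423 = 9.3510e-04 s/m is conserved through the stack.
Layer 1: θ = 23.30°; offset = 18.9·tan 23.30° = 8.140 m.
Layer 2: sin θ = p·646 = 0.6041 → θ = 37.16°; offset = 14.1·tan 37.16° = 10.688 m.
Layer 3: sin θ = p·881 = 0.8238 → θ = 55.47°; offset = 9.8·tan 55.47° = 14.243 m.
Σ offsets = 33.070 m.

33.1 m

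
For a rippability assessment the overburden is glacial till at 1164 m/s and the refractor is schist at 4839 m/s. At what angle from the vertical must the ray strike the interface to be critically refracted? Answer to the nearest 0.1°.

13.9°

At critical incidence the refracted ray runs along the interface (θ₂ = 90°), so sin θ_c = V₁/V₂.
θ_c = arcsin(1164/4839) = arcsin 0.2405 = 13.92°.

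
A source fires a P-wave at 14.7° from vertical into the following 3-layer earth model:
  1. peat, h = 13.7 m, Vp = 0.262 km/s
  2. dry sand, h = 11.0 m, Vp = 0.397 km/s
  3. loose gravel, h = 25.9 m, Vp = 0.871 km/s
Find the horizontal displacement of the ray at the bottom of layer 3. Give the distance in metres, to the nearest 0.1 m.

48.9 m

Ray parameter p = sin 14.7° / 0.262 km/s = 9.6854e-01 s/km.
Layer 1: θ = 14.70°; offset = 13.7·tan 14.70° = 3.594 m.
Layer 2: sin θ = p·0.397 = 0.3845 → θ = 22.61°; offset = 11.0·tan 22.61° = 4.582 m.
Layer 3: sin θ = p·0.871 = 0.8436 → θ = 57.52°; offset = 25.9·tan 57.52° = 40.690 m.
Summing the layer offsets gives 48.866 m.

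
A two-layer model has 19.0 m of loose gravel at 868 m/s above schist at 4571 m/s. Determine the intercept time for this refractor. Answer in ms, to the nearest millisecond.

43 ms

tᵢ = 2h·√(V₂²−V₁²)/(V₁V₂).
√(V₂²−V₁²) = √(4571²−868²) = 4487.8 m/s.
tᵢ = 2·19.0·4487.8/(868·4571) = 0.04298 s.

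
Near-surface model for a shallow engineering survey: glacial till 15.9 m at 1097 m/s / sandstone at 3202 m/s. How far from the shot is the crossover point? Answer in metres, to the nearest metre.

θ_c = arcsin(1097/3202) = 20.04°, so cos θ_c = 0.9395 and tᵢ = 2h cos θ_c/V₁ = 0.0272 s.
At crossover x/V₁ = x/V₂ + tᵢ ⇒ x = tᵢ/(1/V₁ − 1/V₂) = 0.02723/(9.1158e-04 − 3.1230e-04) = 45.44 m.

45 m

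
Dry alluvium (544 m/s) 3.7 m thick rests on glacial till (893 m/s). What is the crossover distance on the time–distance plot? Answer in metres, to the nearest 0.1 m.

θ_c = arcsin(544/893) = 37.53°, so cos θ_c = 0.7930 and tᵢ = 2h cos θ_c/V₁ = 0.0108 s.
At crossover x/V₁ = x/V₂ + tᵢ ⇒ x = tᵢ/(1/V₁ − 1/V₂) = 0.01079/(1.8382e-03 − 1.1198e-03) = 15.02 m.

15.0 m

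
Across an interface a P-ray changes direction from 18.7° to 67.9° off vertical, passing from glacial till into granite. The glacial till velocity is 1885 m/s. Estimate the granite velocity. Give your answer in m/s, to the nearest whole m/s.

5447 m/s

Snell's law: sin 18.7°/V₁ = sin 67.9°/V₂.
V₂ = V₁·sin 67.9°/sin 18.7° = 1885 × 2.8899 = 5447.40 m/s.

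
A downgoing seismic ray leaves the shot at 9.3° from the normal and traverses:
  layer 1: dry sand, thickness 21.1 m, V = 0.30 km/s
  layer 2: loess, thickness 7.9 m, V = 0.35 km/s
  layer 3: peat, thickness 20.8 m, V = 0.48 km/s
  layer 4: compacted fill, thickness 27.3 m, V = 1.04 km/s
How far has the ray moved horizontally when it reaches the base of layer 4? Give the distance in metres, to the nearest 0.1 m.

p = sin θ₁/V₁ = sin 9.3°/0.30 = 5.3868e-01 s/km is conserved through the stack.
Layer 1: θ = 9.30°; offset = 21.1·tan 9.30° = 3.455 m.
Layer 2: sin θ = p·0.35 = 0.1885 → θ = 10.87°; offset = 7.9·tan 10.87° = 1.517 m.
Layer 3: sin θ = p·0.48 = 0.2586 → θ = 14.98°; offset = 20.8·tan 14.98° = 5.568 m.
Layer 4: sin θ = p·1.04 = 0.5602 → θ = 34.07°; offset = 27.3·tan 34.07° = 18.464 m.
Total horizontal offset = 29.003 m.

29.0 m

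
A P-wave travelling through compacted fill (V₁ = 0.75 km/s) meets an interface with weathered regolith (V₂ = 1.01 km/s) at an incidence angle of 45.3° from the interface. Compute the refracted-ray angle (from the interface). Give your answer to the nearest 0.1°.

18.7°

Angle from the normal: 90° − 45.3° = 44.7°.
sin θ₁/V₁ = sin θ₂/V₂ ⇒ sin θ₂ = 1.01·sin 44.7°/0.75 = 1.01·0.7034/0.75 = 0.9472.
θ₂ = arcsin 0.9472 = 71.30° from the normal.
From the interface: 90° − 71.30° = 18.70°.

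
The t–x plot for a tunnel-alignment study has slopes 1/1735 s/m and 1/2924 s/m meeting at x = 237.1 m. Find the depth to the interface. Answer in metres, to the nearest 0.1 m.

59.9 m

x_cross = 2h·√((V₂+V₁)/(V₂−V₁)) → h = x_cross / (2·√((V₂+V₁)/(V₂−V₁))).
√((V₂+V₁)/(V₂−V₁)) = √((2924+1735)/(2924−1735)) = 1.9795.
h = 237.1 / (2·1.9795) = 59.89 m.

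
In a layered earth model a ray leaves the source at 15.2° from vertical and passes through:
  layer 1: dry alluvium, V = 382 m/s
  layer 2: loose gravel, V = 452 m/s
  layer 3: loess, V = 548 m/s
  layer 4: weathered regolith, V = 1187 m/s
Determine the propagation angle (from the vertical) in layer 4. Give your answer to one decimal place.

Snell's law across each interface conserves sin θ / V, so sin θ_4 = V_4·sin θ₁/V₁.
sin θ_4 = 1187 × sin 15.2° / 382 = 0.8147.
θ_4 = 54.56° from the vertical.

54.6°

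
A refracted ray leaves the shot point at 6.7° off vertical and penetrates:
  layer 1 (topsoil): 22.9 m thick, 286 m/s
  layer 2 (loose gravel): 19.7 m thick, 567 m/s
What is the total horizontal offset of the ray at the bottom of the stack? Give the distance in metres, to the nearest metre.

7 m

Apply Snell's law at each interface; in layer i the horizontal offset is hᵢ·tan θᵢ.
Layer 1: θ = 6.70°; offset = 22.9·tan 6.70° = 2.690 m.
Layer 2: sin θ = 567·sin 6.7°/286 = 0.2313, θ = 13.37°; offset = 19.7·tan 13.37° = 4.684 m.
Σ offsets = 7.374 m.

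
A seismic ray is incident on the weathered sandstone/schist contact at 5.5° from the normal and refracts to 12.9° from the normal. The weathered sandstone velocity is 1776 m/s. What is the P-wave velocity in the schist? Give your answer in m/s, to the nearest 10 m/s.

Snell's law: sin 5.5°/V₁ = sin 12.9°/V₂.
V₂ = V₁·sin 12.9°/sin 5.5° = 1776 × 2.3293 = 4136.77 m/s.

4140 m/s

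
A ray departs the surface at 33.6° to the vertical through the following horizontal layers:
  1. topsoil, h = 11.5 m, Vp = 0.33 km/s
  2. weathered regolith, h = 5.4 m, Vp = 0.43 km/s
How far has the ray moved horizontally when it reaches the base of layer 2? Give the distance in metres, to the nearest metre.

Ray parameter p = sin 33.6° / 0.33 km/s = 1.6769e+00 s/km.
Layer 1: θ = 33.60°; offset = 11.5·tan 33.60° = 7.641 m.
Layer 2: sin θ = p·0.43 = 0.7211 → θ = 46.14°; offset = 5.4·tan 46.14° = 5.620 m.
Σ offsets = 13.261 m.

13 m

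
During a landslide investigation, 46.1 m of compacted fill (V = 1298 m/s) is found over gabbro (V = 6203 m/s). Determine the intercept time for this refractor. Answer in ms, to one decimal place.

θ_c = arcsin(V₁/V₂) = arcsin(1298/6203) = 12.08°; cos θ_c = 0.9779.
tᵢ = 2h·cos θ_c / V₁ = 2·46.1·0.9779 / 1298 = 0.06946 s.

69.5 ms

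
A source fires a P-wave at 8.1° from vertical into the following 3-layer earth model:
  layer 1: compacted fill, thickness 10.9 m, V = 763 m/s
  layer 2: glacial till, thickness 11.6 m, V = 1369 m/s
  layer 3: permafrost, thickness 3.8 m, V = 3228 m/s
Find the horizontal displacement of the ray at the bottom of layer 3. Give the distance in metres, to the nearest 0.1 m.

7.4 m

Ray parameter p = sin 8.1° / 763 m/s = 1.8467e-04 s/m.
Layer 1: θ = 8.10°; offset = 10.9·tan 8.10° = 1.551 m.
Layer 2: sin θ = p·1369 = 0.2528 → θ = 14.64°; offset = 11.6·tan 14.64° = 3.031 m.
Layer 3: sin θ = p·3228 = 0.5961 → θ = 36.59°; offset = 3.8·tan 36.59° = 2.821 m.
Σ offsets = 7.404 m.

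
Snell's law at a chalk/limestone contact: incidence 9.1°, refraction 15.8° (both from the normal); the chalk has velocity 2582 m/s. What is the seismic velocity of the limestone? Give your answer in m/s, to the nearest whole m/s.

4445 m/s

Snell's law: sin 9.1°/V₁ = sin 15.8°/V₂.
V₂ = V₁·sin 15.8°/sin 9.1° = 2582 × 1.7216 = 4445.09 m/s.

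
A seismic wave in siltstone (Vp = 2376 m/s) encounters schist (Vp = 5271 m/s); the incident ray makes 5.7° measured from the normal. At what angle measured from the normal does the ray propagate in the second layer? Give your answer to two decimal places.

12.73°

sin θ₁/V₁ = sin θ₂/V₂ ⇒ sin θ₂ = 5271·sin 5.7°/2376 = 5271·0.0993/2376 = 0.2203.
θ₂ = sin⁻¹(0.2203) = 12.73° (from vertical).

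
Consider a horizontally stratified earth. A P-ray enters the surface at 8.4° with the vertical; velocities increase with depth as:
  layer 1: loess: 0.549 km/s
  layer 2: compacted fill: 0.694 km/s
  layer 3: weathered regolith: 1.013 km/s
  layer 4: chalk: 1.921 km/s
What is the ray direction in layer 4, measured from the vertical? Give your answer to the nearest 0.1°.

30.7°

Ray parameter p = sin 8.4° / 0.549 = 2.6609e-01 s/km.
sin θ_4 = p·V_4 = 2.6609e-01 × 1.921 = 0.5112.
θ_4 = arcsin 0.5112 = 30.74°.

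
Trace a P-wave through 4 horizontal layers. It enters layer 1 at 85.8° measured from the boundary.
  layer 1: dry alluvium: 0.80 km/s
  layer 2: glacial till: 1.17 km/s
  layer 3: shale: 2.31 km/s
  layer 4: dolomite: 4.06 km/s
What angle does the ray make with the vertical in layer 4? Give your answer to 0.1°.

From the normal: θ₁ = 90° − 85.8° = 4.2°.
Ray parameter p = sin 4.2° / 0.80 = 9.1548e-02 s/km.
sin θ_4 = p·V_4 = 9.1548e-02 × 4.06 = 0.3717.
θ_4 = 21.82° from the vertical.

21.8°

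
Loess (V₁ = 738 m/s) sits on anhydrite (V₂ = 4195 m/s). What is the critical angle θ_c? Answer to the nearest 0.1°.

10.1°

Critical incidence: sin θ_c = V₁/V₂ = 738/4195 = 0.1759.
θ_c = arcsin 0.1759 = 10.13°.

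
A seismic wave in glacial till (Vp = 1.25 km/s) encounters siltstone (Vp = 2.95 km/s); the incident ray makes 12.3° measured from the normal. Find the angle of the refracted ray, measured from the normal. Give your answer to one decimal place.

sin θ₁/V₁ = sin θ₂/V₂ ⇒ sin θ₂ = 2.95·sin 12.3°/1.25 = 2.95·0.2130/1.25 = 0.5028.
θ₂ = sin⁻¹(0.5028) = 30.18° (from vertical).

30.2°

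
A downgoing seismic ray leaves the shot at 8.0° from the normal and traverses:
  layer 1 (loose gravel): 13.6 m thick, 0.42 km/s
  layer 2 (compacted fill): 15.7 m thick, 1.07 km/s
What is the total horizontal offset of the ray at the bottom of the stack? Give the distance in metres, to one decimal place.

Apply Snell's law at each interface; in layer i the horizontal offset is hᵢ·tan θᵢ.
Layer 1: θ = 8.00°; offset = 13.6·tan 8.00° = 1.911 m.
Layer 2: sin θ = 1.07·sin 8.0°/0.42 = 0.3546, θ = 20.77°; offset = 15.7·tan 20.77° = 5.953 m.
Summing the layer offsets gives 7.865 m.

7.9 m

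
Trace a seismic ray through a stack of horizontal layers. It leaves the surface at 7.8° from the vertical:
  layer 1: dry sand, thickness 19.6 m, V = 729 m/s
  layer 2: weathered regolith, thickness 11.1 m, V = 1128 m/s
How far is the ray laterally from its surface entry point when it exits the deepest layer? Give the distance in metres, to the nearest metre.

5 m

Apply Snell's law at each interface; in layer i the horizontal offset is hᵢ·tan θᵢ.
Layer 1: θ = 7.80°; offset = 19.6·tan 7.80° = 2.685 m.
Layer 2: sin θ = 1128·sin 7.8°/729 = 0.2100, θ = 12.12°; offset = 11.1·tan 12.12° = 2.384 m.
Σ offsets = 5.069 m.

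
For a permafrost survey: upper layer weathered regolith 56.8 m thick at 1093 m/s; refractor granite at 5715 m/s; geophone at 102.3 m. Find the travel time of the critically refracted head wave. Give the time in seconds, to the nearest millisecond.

0.120 s

t = x/V₂ + 2h·√(V₂²−V₁²)/(V₁V₂).
√(V₂²−V₁²) = √(5715²−1093²) = 5609.5 m/s; delay term = 2·56.8·5609.5/(1093·5715) = 0.10202 s.
t = 102.3/5715 + 0.10202 = 0.11992 s.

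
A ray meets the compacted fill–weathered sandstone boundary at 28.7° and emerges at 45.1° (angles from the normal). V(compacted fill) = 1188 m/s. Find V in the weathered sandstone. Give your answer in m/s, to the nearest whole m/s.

1752 m/s

sin 28.7° = 0.4802; sin 45.1° = 0.7083.
V₂ = V₁·(sin θ₂/sin θ₁) = 1188·(0.7083/0.4802) = 1752.33 m/s.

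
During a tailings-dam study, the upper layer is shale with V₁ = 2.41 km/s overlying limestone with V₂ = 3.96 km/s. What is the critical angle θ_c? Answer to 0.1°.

Critical incidence: sin θ_c = V₁/V₂ = 2.41/3.96 = 0.6086.
θ_c = arcsin 0.6086 = 37.49°.

37.5°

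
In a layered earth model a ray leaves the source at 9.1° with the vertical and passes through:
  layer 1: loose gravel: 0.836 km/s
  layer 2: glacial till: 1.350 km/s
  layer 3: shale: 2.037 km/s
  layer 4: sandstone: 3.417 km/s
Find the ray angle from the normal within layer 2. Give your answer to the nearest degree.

15°

Ray parameter p = sin 9.1° / 0.836 = 1.8918e-01 s/km.
sin θ_2 = p·V_2 = 1.8918e-01 × 1.350 = 0.2554.
θ_2 = 14.80° from the vertical.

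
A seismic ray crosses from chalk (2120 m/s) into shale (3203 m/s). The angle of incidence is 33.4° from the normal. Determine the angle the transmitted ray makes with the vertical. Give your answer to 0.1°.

56.3°

Snell's law: sin θ₂ = (V₂/V₁)·sin θ₁ = (3203/2120)·sin 33.4° = 0.8317.
θ₂ = sin⁻¹(0.8317) = 56.27° (from vertical).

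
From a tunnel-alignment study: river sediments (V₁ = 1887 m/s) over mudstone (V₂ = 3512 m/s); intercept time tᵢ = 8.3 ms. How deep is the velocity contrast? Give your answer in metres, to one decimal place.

9.3 m

θ_c = arcsin(1887/3512) = 32.50°; cos θ_c = 0.8434.
tᵢ = 2h cos θ_c/V₁ ⇒ h = tᵢ·V₁/(2 cos θ_c) = 0.0083·1887/(2·0.8434) = 9.29 m.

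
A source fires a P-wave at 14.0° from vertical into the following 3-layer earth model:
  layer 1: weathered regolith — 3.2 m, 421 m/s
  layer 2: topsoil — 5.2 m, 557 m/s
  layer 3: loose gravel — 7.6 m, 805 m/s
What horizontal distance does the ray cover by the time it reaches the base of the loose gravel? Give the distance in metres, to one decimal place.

Apply Snell's law at each interface; in layer i the horizontal offset is hᵢ·tan θᵢ.
Layer 1: θ = 14.00°; offset = 3.2·tan 14.00° = 0.798 m.
Layer 2: sin θ = 557·sin 14.0°/421 = 0.3201, θ = 18.67°; offset = 5.2·tan 18.67° = 1.757 m.
Layer 3: sin θ = 805·sin 14.0°/421 = 0.4626, θ = 27.55°; offset = 7.6·tan 27.55° = 3.965 m.
Total horizontal offset = 6.520 m.

6.5 m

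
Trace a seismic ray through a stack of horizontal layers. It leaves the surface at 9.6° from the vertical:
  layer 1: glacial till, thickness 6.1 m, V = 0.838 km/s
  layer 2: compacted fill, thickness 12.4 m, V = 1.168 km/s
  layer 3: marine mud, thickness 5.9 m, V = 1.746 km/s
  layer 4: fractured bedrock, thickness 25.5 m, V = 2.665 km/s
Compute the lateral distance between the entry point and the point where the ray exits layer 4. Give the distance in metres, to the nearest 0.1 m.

22.1 m

Ray parameter p = sin 9.6° / 0.838 km/s = 1.9901e-01 s/km.
Layer 1: θ = 9.60°; offset = 6.1·tan 9.60° = 1.032 m.
Layer 2: sin θ = p·1.168 = 0.2324 → θ = 13.44°; offset = 12.4·tan 13.44° = 2.963 m.
Layer 3: sin θ = p·1.746 = 0.3475 → θ = 20.33°; offset = 5.9·tan 20.33° = 2.186 m.
Layer 4: sin θ = p·2.665 = 0.5304 → θ = 32.03°; offset = 25.5·tan 32.03° = 15.952 m.
Σ offsets = 22.134 m.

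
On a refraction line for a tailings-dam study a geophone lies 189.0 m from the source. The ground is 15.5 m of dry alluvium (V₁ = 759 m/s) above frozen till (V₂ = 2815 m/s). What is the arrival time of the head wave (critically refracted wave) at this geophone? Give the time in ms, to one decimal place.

106.5 ms

θ_c = arcsin(V₁/V₂) = arcsin(759/2815) = 15.64°, cos θ_c = 0.9630.
Intercept time tᵢ = 2h cos θ_c / V₁ = 2·15.5·0.9630/759 = 0.03933 s.
t = x/V₂ + tᵢ = 189.0/2815 + 0.03933 = 0.10647 s.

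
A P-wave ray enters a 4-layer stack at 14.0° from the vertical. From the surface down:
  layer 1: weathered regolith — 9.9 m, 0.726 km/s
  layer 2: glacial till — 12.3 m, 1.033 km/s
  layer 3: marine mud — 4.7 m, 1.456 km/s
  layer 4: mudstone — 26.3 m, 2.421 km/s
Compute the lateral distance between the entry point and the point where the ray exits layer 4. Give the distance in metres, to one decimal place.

Ray parameter p = sin 14.0° / 0.726 km/s = 3.3323e-01 s/km.
Layer 1: θ = 14.00°; offset = 9.9·tan 14.00° = 2.468 m.
Layer 2: sin θ = p·1.033 = 0.3442 → θ = 20.13°; offset = 12.3·tan 20.13° = 4.510 m.
Layer 3: sin θ = p·1.456 = 0.4852 → θ = 29.02°; offset = 4.7·tan 29.02° = 2.608 m.
Layer 4: sin θ = p·2.421 = 0.8067 → θ = 53.78°; offset = 26.3·tan 53.78° = 35.906 m.
Σ offsets = 45.492 m.

45.5 m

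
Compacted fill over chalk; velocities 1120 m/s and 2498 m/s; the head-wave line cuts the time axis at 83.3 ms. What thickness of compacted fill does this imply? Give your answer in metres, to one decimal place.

52.2 m

θ_c = arcsin(1120/2498) = 26.64°; cos θ_c = 0.8939.
tᵢ = 2h cos θ_c/V₁ ⇒ h = tᵢ·V₁/(2 cos θ_c) = 0.0833·1120/(2·0.8939) = 52.19 m.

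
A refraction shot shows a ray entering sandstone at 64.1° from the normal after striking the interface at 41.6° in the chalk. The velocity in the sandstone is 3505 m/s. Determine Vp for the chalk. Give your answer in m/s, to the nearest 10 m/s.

Snell's law: sin 41.6°/V₁ = sin 64.1°/V₂.
V₁ = V₂·sin 41.6°/sin 64.1° = 3505 × 0.7381 = 2586.89 m/s.

2590 m/s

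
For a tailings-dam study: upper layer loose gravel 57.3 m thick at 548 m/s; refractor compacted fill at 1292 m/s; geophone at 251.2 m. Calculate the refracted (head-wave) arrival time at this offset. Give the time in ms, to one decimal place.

383.8 ms

t = x/V₂ + 2h·√(V₂²−V₁²)/(V₁V₂).
√(V₂²−V₁²) = √(1292²−548²) = 1170.0 m/s; delay term = 2·57.3·1170.0/(548·1292) = 0.18938 s.
t = 251.2/1292 + 0.18938 = 0.38381 s.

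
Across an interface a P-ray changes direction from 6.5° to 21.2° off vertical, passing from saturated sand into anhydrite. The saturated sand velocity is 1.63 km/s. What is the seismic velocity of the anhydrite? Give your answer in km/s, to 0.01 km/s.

Snell's law: sin 6.5°/V₁ = sin 21.2°/V₂.
V₂ = V₁·sin 21.2°/sin 6.5° = 1.63 × 3.1945 = 5.21 km/s.

5.21 km/s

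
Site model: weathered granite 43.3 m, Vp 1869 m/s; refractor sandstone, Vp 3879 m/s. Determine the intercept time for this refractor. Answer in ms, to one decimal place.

tᵢ = 2h·√(V₂²−V₁²)/(V₁V₂).
√(V₂²−V₁²) = √(3879²−1869²) = 3399.0 m/s.
tᵢ = 2·43.3·3399.0/(1869·3879) = 0.04060 s.

40.6 ms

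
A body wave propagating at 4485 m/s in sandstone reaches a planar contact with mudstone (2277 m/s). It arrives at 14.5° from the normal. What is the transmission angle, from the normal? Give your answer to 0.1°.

sin θ₁/V₁ = sin θ₂/V₂ ⇒ sin θ₂ = 2277·sin 14.5°/4485 = 2277·0.2504/4485 = 0.1271.
θ₂ = sin⁻¹(0.1271) = 7.30° (from vertical).

7.3°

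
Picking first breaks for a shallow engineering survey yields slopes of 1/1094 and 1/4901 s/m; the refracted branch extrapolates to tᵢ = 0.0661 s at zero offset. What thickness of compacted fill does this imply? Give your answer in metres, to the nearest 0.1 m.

h = tᵢ·V₁·V₂ / (2·√(V₂²−V₁²)).
√(V₂²−V₁²) = √(4901² − 1094²) = 4777.3 m/s.
h = 0.0661 s × 1094 × 4901 / (2 × 4777.3) = 37.09 m.

37.1 m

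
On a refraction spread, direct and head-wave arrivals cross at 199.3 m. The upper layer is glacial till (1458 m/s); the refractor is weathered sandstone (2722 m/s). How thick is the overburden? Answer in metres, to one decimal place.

x_cross = 2h·√((V₂+V₁)/(V₂−V₁)) → h = x_cross / (2·√((V₂+V₁)/(V₂−V₁))).
√((V₂+V₁)/(V₂−V₁)) = √((2722+1458)/(2722−1458)) = 1.8185.
h = 199.3 / (2·1.8185) = 54.80 m.

54.8 m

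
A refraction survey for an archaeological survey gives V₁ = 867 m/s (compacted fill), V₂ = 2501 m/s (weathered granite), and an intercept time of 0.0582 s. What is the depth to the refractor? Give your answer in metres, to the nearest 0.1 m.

26.9 m

h = tᵢ·V₁·V₂ / (2·√(V₂²−V₁²)).
√(V₂²−V₁²) = √(2501² − 867²) = 2345.9 m/s.
h = 0.0582 s × 867 × 2501 / (2 × 2345.9) = 26.90 m.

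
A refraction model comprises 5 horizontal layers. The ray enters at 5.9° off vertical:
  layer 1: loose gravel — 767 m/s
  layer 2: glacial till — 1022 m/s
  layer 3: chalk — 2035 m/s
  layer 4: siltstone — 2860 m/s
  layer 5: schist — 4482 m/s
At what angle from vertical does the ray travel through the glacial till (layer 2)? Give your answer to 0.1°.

7.9°

Ray parameter p = sin 5.9° / 767 = 1.3402e-04 s/m.
sin θ_2 = p·V_2 = 1.3402e-04 × 1022 = 0.1370.
θ_2 = 7.87° from the vertical.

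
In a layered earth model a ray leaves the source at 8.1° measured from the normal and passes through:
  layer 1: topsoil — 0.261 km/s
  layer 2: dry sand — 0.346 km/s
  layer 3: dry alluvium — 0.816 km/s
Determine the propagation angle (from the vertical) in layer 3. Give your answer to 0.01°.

Ray parameter p = sin 8.1° / 0.261 = 5.3985e-01 s/km.
sin θ_3 = p·V_3 = 5.3985e-01 × 0.816 = 0.4405.
θ_3 = arcsin 0.4405 = 26.14°.

26.14°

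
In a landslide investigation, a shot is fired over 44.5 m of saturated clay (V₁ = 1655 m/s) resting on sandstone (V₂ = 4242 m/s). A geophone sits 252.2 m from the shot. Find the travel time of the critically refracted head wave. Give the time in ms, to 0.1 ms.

109.0 ms

θ_c = arcsin(V₁/V₂) = arcsin(1655/4242) = 22.96°, cos θ_c = 0.9208.
Intercept time tᵢ = 2h cos θ_c / V₁ = 2·44.5·0.9208/1655 = 0.04951 s.
t = x/V₂ + tᵢ = 252.2/4242 + 0.04951 = 0.10897 s.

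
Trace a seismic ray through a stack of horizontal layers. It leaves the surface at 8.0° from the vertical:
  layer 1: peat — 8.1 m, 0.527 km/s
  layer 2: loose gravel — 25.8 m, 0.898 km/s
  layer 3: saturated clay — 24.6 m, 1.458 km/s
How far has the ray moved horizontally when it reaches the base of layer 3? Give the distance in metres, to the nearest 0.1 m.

p = sin θ₁/V₁ = sin 8.0°/0.527 = 2.6409e-01 s/km is conserved through the stack.
Layer 1: θ = 8.00°; offset = 8.1·tan 8.00° = 1.138 m.
Layer 2: sin θ = p·0.898 = 0.2371 → θ = 13.72°; offset = 25.8·tan 13.72° = 6.298 m.
Layer 3: sin θ = p·1.458 = 0.3850 → θ = 22.65°; offset = 24.6·tan 22.65° = 10.263 m.
Σ offsets = 17.700 m.

17.7 m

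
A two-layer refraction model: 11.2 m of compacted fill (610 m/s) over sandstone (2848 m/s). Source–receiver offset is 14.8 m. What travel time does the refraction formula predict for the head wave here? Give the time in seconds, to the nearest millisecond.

0.041 s

θ_c = arcsin(V₁/V₂) = arcsin(610/2848) = 12.37°, cos θ_c = 0.9768.
Intercept time tᵢ = 2h cos θ_c / V₁ = 2·11.2·0.9768/610 = 0.03587 s.
t = x/V₂ + tᵢ = 14.8/2848 + 0.03587 = 0.04107 s.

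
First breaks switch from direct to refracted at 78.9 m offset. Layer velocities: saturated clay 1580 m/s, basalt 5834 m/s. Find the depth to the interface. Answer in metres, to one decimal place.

x_cross = 2h·√((V₂+V₁)/(V₂−V₁)) → h = x_cross / (2·√((V₂+V₁)/(V₂−V₁))).
√((V₂+V₁)/(V₂−V₁)) = √((5834+1580)/(5834−1580)) = 1.3202.
h = 78.9 / (2·1.3202) = 29.88 m.

29.9 m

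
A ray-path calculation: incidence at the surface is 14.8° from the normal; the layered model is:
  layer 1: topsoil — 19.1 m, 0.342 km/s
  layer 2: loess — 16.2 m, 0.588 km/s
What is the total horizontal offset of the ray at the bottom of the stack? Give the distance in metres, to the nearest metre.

13 m

Apply Snell's law at each interface; in layer i the horizontal offset is hᵢ·tan θᵢ.
Layer 1: θ = 14.80°; offset = 19.1·tan 14.80° = 5.046 m.
Layer 2: sin θ = 0.588·sin 14.8°/0.342 = 0.4392, θ = 26.05°; offset = 16.2·tan 26.05° = 7.919 m.
Σ offsets = 12.966 m.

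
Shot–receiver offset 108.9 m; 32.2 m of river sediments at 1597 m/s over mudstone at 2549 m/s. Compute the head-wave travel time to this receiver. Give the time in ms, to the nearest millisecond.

74 ms

θ_c = arcsin(V₁/V₂) = arcsin(1597/2549) = 38.79°, cos θ_c = 0.7794.
Intercept time tᵢ = 2h cos θ_c / V₁ = 2·32.2·0.7794/1597 = 0.03143 s.
t = x/V₂ + tᵢ = 108.9/2549 + 0.03143 = 0.07415 s.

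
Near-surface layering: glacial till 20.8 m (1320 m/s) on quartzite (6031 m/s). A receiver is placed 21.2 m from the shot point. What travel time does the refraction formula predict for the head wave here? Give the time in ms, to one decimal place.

θ_c = arcsin(V₁/V₂) = arcsin(1320/6031) = 12.64°, cos θ_c = 0.9758.
Intercept time tᵢ = 2h cos θ_c / V₁ = 2·20.8·0.9758/1320 = 0.03075 s.
t = x/V₂ + tᵢ = 21.2/6031 + 0.03075 = 0.03427 s.

34.3 ms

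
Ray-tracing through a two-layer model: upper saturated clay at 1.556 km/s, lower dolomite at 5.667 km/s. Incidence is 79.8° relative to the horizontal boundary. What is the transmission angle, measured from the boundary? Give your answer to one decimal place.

Angle from the normal: 90° − 79.8° = 10.2°.
sin θ₁/V₁ = sin θ₂/V₂ ⇒ sin θ₂ = 5.667·sin 10.2°/1.556 = 5.667·0.1771/1.556 = 0.6449.
θ₂ = sin⁻¹(0.6449) = 40.16° (from vertical).
From the interface: 90° − 40.16° = 49.84°.

49.8°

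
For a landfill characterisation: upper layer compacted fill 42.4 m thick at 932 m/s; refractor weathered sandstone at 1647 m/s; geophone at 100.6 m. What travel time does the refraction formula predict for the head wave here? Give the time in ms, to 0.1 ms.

t = x/V₂ + 2h·√(V₂²−V₁²)/(V₁V₂).
√(V₂²−V₁²) = √(1647²−932²) = 1357.9 m/s; delay term = 2·42.4·1357.9/(932·1647) = 0.07502 s.
t = 100.6/1647 + 0.07502 = 0.13610 s.

136.1 ms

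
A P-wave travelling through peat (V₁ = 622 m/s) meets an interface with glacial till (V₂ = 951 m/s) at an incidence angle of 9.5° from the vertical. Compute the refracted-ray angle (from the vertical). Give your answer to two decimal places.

sin θ₁/V₁ = sin θ₂/V₂ ⇒ sin θ₂ = 951·sin 9.5°/622 = 951·0.1650/622 = 0.2523.
θ₂ = arcsin 0.2523 = 14.62° from the normal.

14.62°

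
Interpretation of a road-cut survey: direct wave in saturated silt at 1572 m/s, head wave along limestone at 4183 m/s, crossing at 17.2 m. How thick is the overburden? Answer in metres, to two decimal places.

h = (x_cross/2)·√((V₂−V₁)/(V₂+V₁)).
(V₂−V₁)/(V₂+V₁) = (4183−1572)/(4183+1572) = 0.4537; √ = 0.6736.
h = (17.2/2)·0.6736 = 5.79 m.

5.79 m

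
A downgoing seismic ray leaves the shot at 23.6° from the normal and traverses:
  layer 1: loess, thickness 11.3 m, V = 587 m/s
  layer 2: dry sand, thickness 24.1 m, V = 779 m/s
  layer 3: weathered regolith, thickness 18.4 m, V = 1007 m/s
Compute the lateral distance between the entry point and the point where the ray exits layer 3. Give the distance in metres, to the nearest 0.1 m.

37.4 m

Ray parameter p = sin 23.6° / 587 m/s = 6.8203e-04 s/m.
Layer 1: θ = 23.60°; offset = 11.3·tan 23.60° = 4.937 m.
Layer 2: sin θ = p·779 = 0.5313 → θ = 32.09°; offset = 24.1·tan 32.09° = 15.114 m.
Layer 3: sin θ = p·1007 = 0.6868 → θ = 43.38°; offset = 18.4·tan 43.38° = 17.386 m.
Total horizontal offset = 37.437 m.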